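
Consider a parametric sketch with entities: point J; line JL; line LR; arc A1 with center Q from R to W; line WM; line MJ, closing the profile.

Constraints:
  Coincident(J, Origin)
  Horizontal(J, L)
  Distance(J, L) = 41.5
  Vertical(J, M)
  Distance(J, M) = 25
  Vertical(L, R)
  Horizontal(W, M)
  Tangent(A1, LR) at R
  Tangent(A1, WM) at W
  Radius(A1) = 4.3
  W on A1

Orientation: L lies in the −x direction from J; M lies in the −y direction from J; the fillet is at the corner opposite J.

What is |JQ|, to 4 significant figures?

42.57

J is at the origin; J and L share the same y with |JL| = 41.5 and L on the −x side, so L = (-41.50, 0.000). J and M share the same x with |JM| = 25.0 and M on the −y side, so M = (0.000, -25.00). The virtual corner opposite J is at (-41.50, -25.00). The tangent condition forces QR to be normal to LR and A1 meets WM tangentially, so QW is at right angles to WM, with radius 4.3, so the center Q sits 4.3 in from both sides at Q = (-37.20, -20.70). Then |JQ| = |Q − J| = 42.57.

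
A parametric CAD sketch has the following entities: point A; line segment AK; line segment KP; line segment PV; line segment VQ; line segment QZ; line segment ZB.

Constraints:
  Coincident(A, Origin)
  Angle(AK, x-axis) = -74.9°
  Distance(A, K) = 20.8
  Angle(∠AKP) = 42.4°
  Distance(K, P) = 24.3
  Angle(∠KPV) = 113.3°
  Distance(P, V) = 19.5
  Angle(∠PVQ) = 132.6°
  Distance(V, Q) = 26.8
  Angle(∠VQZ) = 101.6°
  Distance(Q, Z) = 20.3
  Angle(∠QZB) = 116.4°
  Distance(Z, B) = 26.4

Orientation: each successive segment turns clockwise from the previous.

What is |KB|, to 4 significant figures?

13.36

∠VQZ = 101.6° gives QZ at -45.00° from the x-axis; with |QZ| = 20.3, Z = (24.77, 12.62). ∠QZB = 116.4° gives ZB at -108.6° from the x-axis; with |ZB| = 26.4, B = (16.35, -12.40). Then |KB| = |B − K| = 13.36.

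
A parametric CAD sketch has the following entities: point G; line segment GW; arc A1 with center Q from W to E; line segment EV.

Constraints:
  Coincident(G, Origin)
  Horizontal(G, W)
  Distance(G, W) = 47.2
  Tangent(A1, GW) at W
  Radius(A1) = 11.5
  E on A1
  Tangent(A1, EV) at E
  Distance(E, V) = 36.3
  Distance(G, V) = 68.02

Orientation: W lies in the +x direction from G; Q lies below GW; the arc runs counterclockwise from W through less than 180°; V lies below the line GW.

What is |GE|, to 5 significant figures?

39.089

G is at the origin; G and W share the same y with |GW| = 47.2 and W on the +x side, so W = (47.200, 0.0000). A1 meets GW tangentially, so QW is at right angles to GW, so Q = W + (0, -11.5) = (47.200, -11.500). Since QE ⟂ EV (tangency), |QV| = √(11.5² + 36.3²) = 38.078 regardless of where E sits on A1. So V lies on both circle(G, 68.02) and circle(Q, 38.078); the below-GW intersection is V = (46.575, -49.573). E is the foot of the tangent from V: E = (36.181, -14.793).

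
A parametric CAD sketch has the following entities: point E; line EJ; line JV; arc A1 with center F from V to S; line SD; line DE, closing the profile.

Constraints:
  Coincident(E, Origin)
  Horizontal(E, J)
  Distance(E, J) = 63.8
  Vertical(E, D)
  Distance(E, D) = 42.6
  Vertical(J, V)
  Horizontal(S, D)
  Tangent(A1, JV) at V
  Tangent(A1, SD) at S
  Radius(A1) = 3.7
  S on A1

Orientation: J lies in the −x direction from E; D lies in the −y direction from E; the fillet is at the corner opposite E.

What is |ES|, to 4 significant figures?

73.67

E is at the origin; EJ is horizontal with |EJ| = 63.8 and J on the −x side, so J = (-63.80, 0.000). ED is vertical with |ED| = 42.6 and D on the −y side, so D = (0.000, -42.60). The virtual corner opposite E is at (-63.80, -42.60). Since A1 is tangent to JV there, FV ⟂ JV and tangency of A1 to SD means the radius FS is perpendicular to SD, with radius 3.7, so the center F sits 3.7 in from both sides at F = (-60.10, -38.90). That places the tangent points at V = (-63.80, -38.90) on JV and S = (-60.10, -42.60) on SD. Then |ES| = |S − E| = 73.67.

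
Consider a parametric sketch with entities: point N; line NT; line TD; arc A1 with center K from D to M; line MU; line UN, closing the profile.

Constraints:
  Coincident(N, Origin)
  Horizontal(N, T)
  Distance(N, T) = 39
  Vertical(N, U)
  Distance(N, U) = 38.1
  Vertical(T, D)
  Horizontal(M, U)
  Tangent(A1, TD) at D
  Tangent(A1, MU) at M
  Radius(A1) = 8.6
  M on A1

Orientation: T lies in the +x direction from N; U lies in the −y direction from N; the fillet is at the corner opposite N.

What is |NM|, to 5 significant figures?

48.742

N is at the origin; N and T share the same y with |NT| = 39.0 and T on the +x side, so T = (39.000, 0.0000). NU is vertical with |NU| = 38.1 and U on the −y side, so U = (0.0000, -38.100). The virtual corner opposite N is at (39.000, -38.100). Tangency of A1 to TD means the radius KD is perpendicular to TD and tangency of A1 to MU means the radius KM is perpendicular to MU, with radius 8.6, so the center K sits 8.6 in from both sides at K = (30.400, -29.500). That places the tangent points at D = (39.000, -29.500) on TD and M = (30.400, -38.100) on MU. Then |NM| = |M − N| = 48.742.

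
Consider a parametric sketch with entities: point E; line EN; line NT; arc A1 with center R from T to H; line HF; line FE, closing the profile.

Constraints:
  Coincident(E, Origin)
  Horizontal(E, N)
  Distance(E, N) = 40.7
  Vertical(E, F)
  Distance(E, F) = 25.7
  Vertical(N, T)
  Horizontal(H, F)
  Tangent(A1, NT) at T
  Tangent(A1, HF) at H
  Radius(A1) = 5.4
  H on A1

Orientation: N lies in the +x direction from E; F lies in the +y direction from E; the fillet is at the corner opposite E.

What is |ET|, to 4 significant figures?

45.48

E is at the origin; EN is horizontal with |EN| = 40.7 and N on the +x side, so N = (40.70, 0.000). EF is vertical with |EF| = 25.7 and F on the +y side, so F = (0.000, 25.70). The virtual corner opposite E is at (40.70, 25.70). A1 meets NT tangentially, so RT is at right angles to NT and the tangent condition forces RH to be normal to HF, with radius 5.4, so the center R sits 5.4 in from both sides at R = (35.30, 20.30). That places the tangent points at T = (40.70, 20.30) on NT and H = (35.30, 25.70) on HF. Then |ET| = |T − E| = 45.48.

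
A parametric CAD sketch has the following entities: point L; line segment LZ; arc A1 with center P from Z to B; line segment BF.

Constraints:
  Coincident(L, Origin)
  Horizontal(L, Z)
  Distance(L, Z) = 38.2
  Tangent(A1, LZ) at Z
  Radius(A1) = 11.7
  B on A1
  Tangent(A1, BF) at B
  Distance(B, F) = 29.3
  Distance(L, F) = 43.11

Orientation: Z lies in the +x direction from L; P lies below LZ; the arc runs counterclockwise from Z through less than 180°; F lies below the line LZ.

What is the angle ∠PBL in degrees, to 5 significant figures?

173.13°

Checks: |PB| = 11.70 ✓; ∠(PB, BF) = 90.00° ✓; |BF| = 29.30 ✓; |LF| = 43.11 ✓.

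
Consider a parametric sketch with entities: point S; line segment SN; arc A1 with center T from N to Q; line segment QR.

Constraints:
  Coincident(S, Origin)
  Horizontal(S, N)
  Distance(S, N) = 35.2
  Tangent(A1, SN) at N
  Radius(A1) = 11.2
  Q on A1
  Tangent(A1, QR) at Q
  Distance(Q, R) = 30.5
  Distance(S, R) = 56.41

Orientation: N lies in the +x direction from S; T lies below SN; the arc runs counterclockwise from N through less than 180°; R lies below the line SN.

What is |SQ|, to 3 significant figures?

29.0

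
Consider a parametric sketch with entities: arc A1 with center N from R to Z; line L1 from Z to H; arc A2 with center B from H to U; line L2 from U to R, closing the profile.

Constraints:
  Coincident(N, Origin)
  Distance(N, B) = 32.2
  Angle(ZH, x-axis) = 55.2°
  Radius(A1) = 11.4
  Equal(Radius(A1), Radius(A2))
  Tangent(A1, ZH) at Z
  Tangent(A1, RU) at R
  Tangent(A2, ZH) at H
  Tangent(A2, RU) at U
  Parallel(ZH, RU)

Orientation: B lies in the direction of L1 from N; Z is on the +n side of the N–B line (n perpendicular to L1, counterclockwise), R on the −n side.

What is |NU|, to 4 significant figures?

34.16

The slot axis is L1's direction at 55.2°, so u = (cos 55.2°, sin 55.2°) = (0.5707, 0.8211) and n = (−sin 55.2°, cos 55.2°) = (-0.8211, 0.5707). N is at the origin and B lies 32.2 along u from N, so B = 32.2·u = (18.38, 26.44). Tangency of A1 to both parallel lines with radius 11.4 puts Z and R at N ± 11.4·n: Z = (-9.361, 6.506), R = (9.361, -6.506). Equal radii place H and U the same way about B: H = B + 11.4·n = (9.016, 32.95), U = B − 11.4·n = (27.74, 19.93). Then |NU| = |U − N| = 34.16.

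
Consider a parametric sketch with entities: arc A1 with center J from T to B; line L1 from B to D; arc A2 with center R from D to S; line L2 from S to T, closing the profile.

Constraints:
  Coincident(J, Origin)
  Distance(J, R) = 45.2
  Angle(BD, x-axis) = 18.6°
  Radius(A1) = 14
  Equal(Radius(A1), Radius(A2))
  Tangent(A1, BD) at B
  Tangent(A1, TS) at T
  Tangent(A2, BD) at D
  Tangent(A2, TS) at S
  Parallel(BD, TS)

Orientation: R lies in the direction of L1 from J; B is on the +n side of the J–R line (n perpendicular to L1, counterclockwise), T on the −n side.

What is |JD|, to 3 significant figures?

47.3

The slot axis is L1's direction at 18.6°, so u = (cos 18.6°, sin 18.6°) = (0.948, 0.319) and n = (−sin 18.6°, cos 18.6°) = (-0.319, 0.948). J is at the origin and R lies 45.2 along u from J, so R = 45.2·u = (42.8, 14.4). Tangency of A1 to both parallel lines with radius 14.0 puts B and T at J ± 14.0·n: B = (-4.47, 13.3), T = (4.47, -13.3). Equal radii place D and S the same way about R: D = R + 14.0·n = (38.4, 27.7), S = R − 14.0·n = (47.3, 1.15). Then |JD| = |D − J| = 47.3.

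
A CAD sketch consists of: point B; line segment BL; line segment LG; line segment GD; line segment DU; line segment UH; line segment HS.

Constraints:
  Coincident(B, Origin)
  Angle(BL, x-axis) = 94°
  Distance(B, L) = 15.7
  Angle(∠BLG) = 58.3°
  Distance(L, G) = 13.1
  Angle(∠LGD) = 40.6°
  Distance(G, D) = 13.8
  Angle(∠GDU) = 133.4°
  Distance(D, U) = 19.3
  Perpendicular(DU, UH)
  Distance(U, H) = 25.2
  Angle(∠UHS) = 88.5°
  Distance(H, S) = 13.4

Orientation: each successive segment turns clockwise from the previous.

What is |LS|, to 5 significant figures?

16.363

DU ⟂ UH, so UH runs at 56.300°; with |UH| = 25.2, H = (-5.0229, 38.165). ∠UHS = 88.5° gives HS at -35.200° from the x-axis; with |HS| = 13.4, S = (5.9269, 30.441). Then |LS| = |S − L| = 16.363.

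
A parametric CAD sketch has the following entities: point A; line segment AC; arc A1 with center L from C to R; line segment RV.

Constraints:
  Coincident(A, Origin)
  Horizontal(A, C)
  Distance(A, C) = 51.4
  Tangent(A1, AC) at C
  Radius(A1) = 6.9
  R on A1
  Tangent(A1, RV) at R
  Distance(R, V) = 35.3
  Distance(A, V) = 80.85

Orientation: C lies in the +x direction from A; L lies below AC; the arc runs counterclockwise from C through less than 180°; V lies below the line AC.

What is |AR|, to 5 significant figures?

48.157

A is at the origin; AC is horizontal with |AC| = 51.4 and C on the +x side, so C = (51.400, 0.0000). Since A1 is tangent to AC there, LC ⟂ AC, so L = C + (0, -6.9) = (51.400, -6.9000). Since LR ⟂ RV (tangency), |LV| = √(6.9² + 35.3²) = 35.968 regardless of where R sits on A1. So V lies on both circle(A, 80.85) and circle(L, 35.968); the below-AC intersection is V = (72.310, -36.165). R is the foot of the tangent from V: R = (46.660, -11.914).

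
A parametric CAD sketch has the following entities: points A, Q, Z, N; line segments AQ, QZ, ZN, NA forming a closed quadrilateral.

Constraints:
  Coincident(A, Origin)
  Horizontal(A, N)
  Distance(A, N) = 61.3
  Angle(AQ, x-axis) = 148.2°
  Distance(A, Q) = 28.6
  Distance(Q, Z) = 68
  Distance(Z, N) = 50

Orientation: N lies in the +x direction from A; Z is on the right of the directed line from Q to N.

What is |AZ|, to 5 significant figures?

40.687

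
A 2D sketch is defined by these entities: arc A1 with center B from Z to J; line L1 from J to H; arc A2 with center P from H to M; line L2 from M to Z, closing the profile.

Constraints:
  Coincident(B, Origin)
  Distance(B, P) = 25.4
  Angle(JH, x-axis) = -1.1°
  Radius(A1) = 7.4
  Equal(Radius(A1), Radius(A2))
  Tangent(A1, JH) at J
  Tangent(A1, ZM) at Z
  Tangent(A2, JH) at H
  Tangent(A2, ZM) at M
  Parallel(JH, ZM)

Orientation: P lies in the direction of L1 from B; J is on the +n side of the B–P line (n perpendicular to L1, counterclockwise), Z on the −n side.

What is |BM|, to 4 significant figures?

26.46

The slot axis is L1's direction at -1.1°, so u = (cos -1.1°, sin -1.1°) = (0.9998, -0.01920) and n = (−sin -1.1°, cos -1.1°) = (0.01920, 0.9998). B is at the origin and P lies 25.4 along u from B, so P = 25.4·u = (25.40, -0.4876). Tangency of A1 to both parallel lines with radius 7.4 puts J and Z at B ± 7.4·n: J = (0.1421, 7.399), Z = (-0.1421, -7.399). Equal radii place H and M the same way about P: H = P + 7.4·n = (25.54, 6.911), M = P − 7.4·n = (25.25, -7.886). Then |BM| = |M − B| = 26.46.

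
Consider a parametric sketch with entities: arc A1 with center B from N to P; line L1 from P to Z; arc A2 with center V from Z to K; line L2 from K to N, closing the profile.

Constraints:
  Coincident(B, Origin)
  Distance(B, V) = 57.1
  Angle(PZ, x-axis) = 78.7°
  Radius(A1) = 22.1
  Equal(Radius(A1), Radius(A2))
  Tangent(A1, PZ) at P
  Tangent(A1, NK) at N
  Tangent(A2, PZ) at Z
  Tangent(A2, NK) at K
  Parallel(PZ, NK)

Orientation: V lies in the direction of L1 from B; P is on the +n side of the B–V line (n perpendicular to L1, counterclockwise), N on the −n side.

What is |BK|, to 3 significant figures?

61.2

The slot axis is L1's direction at 78.7°, so u = (cos 78.7°, sin 78.7°) = (0.196, 0.981) and n = (−sin 78.7°, cos 78.7°) = (-0.981, 0.196). B is at the origin and V lies 57.1 along u from B, so V = 57.1·u = (11.2, 56.0). Tangency of A1 to both parallel lines with radius 22.1 puts P and N at B ± 22.1·n: P = (-21.7, 4.33), N = (21.7, -4.33). Equal radii place Z and K the same way about V: Z = V + 22.1·n = (-10.5, 60.3), K = V − 22.1·n = (32.9, 51.7). Then |BK| = |K − B| = 61.2.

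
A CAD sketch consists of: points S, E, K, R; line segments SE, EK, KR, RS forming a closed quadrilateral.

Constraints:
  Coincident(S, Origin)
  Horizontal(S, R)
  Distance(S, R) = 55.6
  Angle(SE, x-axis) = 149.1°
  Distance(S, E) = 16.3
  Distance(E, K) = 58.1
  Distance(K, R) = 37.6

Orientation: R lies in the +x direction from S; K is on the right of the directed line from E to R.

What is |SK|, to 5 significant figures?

42.042

S is at the origin; S and R share the same y with |SR| = 55.6 and R in +x, so R = (55.6, 0). SE runs at 149.1° with |SE| = 16.3, so E = (-13.986, 8.3707). K is determined by |EK| = 58.1 and |KR| = 37.6 together: it lies at the intersection of circle(E, 58.1) and circle(R, 37.6). With |ER| = 70.088, the foot of the radical line on ER is 49.040 from E and the perpendicular offset is √(58.1² − 49.040²) = 31.156. Taking the right-of-ER solution: K = (30.981, -28.420).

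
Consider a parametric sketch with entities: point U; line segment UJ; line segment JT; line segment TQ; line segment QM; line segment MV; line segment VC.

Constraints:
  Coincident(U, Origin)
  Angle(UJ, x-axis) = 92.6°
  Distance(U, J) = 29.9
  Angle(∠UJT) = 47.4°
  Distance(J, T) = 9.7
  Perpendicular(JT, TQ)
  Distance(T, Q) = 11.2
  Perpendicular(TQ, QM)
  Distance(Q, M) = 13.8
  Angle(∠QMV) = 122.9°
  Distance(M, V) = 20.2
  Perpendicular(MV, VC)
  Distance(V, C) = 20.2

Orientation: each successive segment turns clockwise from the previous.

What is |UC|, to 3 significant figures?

42.9

U is at the origin; UJ runs at 92.6° with length 29.9, so J = (-1.36, 29.9). ∠UJT = 47.4° gives JT at -40.0° from the x-axis; with |JT| = 9.7, T = (6.07, 23.6). JT is perpendicular to TQ, so TQ runs at -130°; with |TQ| = 11.2, Q = (-1.12, 15.1). TQ is perpendicular to QM, so QM runs at 140°; with |QM| = 13.8, M = (-11.7, 23.9). ∠QMV = 122.9° gives MV at 82.9° from the x-axis; with |MV| = 20.2, V = (-9.20, 44.0). MV is perpendicular to VC, so VC runs at -7.10°; with |VC| = 20.2, C = (10.8, 41.5). Then |UC| = |C − U| = 42.9.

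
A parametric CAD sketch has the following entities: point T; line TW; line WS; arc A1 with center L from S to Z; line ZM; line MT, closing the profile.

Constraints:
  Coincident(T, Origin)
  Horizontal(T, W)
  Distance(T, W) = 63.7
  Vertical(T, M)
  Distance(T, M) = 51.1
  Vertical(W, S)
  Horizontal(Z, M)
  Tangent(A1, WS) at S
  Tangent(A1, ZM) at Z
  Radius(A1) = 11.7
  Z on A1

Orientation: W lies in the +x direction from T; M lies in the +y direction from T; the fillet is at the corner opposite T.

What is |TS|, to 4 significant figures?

74.90

The virtual corner opposite T is at (63.70, 51.10). The tangent condition forces LS to be normal to WS and since A1 is tangent to ZM there, LZ ⟂ ZM, with radius 11.7, so the center L sits 11.7 in from both sides at L = (52.00, 39.40). That places the tangent points at S = (63.70, 39.40) on WS and Z = (52.00, 51.10) on ZM. Then |TS| = |S − T| = 74.90.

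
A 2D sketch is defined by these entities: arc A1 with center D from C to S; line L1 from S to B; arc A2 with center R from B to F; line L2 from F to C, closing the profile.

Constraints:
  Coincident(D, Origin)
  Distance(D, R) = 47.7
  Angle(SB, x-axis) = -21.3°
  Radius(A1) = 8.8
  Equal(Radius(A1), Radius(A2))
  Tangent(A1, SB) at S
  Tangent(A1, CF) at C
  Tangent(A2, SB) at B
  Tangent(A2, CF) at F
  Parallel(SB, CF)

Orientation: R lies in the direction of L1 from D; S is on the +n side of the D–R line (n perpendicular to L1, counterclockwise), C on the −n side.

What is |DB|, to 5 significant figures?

48.505

The slot axis is L1's direction at -21.3°, so u = (cos -21.3°, sin -21.3°) = (0.93169, -0.36325) and n = (−sin -21.3°, cos -21.3°) = (0.36325, 0.93169). D is at the origin and R lies 47.7 along u from D, so R = 47.7·u = (44.442, -17.327). Tangency of A1 to both parallel lines with radius 8.8 puts S and C at D ± 8.8·n: S = (3.1966, 8.1989), C = (-3.1966, -8.1989). Equal radii place B and F the same way about R: B = R + 8.8·n = (47.638, -9.1282), F = R − 8.8·n = (41.245, -25.526). Then |DB| = |B − D| = 48.505.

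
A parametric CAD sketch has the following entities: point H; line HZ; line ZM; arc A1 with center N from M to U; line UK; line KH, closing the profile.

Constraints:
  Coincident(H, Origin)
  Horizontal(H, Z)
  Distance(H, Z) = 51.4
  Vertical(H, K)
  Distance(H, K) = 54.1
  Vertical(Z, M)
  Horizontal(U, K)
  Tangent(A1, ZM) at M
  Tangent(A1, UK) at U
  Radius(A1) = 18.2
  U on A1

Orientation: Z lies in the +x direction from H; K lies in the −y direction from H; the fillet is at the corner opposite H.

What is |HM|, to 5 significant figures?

62.696

H is at the origin; HZ is horizontal with |HZ| = 51.4 and Z on the +x side, so Z = (51.400, 0.0000). HK is vertical with |HK| = 54.1 and K on the −y side, so K = (0.0000, -54.100). The virtual corner opposite H is at (51.400, -54.100). The tangent condition forces NM to be normal to ZM and since A1 is tangent to UK there, NU ⟂ UK, with radius 18.2, so the center N sits 18.2 in from both sides at N = (33.200, -35.900). That places the tangent points at M = (51.400, -35.900) on ZM and U = (33.200, -54.100) on UK. Then |HM| = |M − H| = 62.696.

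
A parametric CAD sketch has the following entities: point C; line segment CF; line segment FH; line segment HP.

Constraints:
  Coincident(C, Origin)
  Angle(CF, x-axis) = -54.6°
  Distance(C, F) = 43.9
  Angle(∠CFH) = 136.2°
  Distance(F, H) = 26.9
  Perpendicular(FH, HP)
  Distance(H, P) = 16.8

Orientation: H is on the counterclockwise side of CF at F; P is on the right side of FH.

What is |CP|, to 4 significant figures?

75.22

C is at the origin; CF runs at -54.6° with length 43.9, so F = 43.9·(cos -54.6°, sin -54.6°) = (25.43, -35.78). ∠CFH = 136.2°, so FH runs at -54.6° + (180° − 136.2°) = -10.80° from the x-axis; with |FH| = 26.9, H = F + 26.9·(cos -10.80°, sin -10.80°) = (51.85, -40.82). FH ⟂ HP; with |HP| = 16.8 on the right of FH, P = H + 16.8·(-0.1874, -0.9823) = (48.71, -57.33). Then |CP| = |P − C| = 75.22.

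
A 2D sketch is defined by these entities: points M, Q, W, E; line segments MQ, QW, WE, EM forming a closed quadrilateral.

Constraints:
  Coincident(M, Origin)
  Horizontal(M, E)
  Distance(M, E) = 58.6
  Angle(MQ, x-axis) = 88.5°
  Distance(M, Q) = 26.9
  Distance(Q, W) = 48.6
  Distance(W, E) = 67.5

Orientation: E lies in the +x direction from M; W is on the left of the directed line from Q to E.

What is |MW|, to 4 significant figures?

71.11

M is at the origin; M and E share the same y with |ME| = 58.6 and E in +x, so E = (58.6, 0). MQ runs at 88.5° with |MQ| = 26.9, so Q = (0.7042, 26.89). W is determined by |QW| = 48.6 and |WE| = 67.5 together: it lies at the intersection of circle(Q, 48.6) and circle(E, 67.5). With |QE| = 63.84, the foot of the radical line on QE is 14.73 from Q and the perpendicular offset is √(48.6² − 14.73²) = 46.31. Taking the left-of-QE solution: W = (33.57, 62.69).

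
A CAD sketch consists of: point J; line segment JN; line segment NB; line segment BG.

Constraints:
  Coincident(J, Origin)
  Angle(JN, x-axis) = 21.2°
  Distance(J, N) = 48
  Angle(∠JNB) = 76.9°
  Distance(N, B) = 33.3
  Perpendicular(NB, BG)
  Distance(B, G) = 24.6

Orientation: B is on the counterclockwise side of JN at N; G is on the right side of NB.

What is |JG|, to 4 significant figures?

74.79

J is at the origin; JN runs at 21.2° with length 48.0, so N = 48.0·(cos 21.2°, sin 21.2°) = (44.75, 17.36). ∠JNB = 76.9°, so NB runs at 21.2° + (180° − 76.9°) = 124.3° from the x-axis; with |NB| = 33.3, B = N + 33.3·(cos 124.3°, sin 124.3°) = (25.99, 44.87). NB is perpendicular to BG; with |BG| = 24.6 on the right of NB, G = B + 24.6·(0.8261, 0.5635) = (46.31, 58.73). Then |JG| = |G − J| = 74.79.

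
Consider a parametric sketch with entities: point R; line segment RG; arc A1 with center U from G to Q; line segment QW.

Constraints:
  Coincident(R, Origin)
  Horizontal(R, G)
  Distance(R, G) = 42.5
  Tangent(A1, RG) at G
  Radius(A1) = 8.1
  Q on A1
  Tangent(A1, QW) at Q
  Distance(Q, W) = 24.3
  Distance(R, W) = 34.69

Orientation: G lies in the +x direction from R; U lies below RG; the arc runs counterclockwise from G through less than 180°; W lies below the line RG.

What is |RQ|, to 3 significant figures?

35.7

Checks: |UQ| = 8.100 ✓; ∠(UQ, QW) = 90.00° ✓; |QW| = 24.30 ✓; |RW| = 34.69 ✓.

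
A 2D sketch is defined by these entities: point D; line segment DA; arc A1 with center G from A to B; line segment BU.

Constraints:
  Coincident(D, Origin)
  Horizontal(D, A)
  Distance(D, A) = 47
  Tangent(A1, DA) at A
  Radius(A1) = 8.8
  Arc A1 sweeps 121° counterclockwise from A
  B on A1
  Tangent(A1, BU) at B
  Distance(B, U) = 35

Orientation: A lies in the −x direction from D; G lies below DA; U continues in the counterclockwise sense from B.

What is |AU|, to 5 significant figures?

44.583

On A1, A sits at bearing 90° from G; a 121° counterclockwise sweep puts B at bearing 211°, so B = G + 8.8·(cos 211°, sin 211°) = (-54.543, -13.332). Tangency of A1 to BU means the radius GB is perpendicular to BU, so BU runs along (−sin 211°, cos 211°); with |BU| = 35.0, U = (-36.517, -43.333). Then |AU| = |U − A| = 44.583.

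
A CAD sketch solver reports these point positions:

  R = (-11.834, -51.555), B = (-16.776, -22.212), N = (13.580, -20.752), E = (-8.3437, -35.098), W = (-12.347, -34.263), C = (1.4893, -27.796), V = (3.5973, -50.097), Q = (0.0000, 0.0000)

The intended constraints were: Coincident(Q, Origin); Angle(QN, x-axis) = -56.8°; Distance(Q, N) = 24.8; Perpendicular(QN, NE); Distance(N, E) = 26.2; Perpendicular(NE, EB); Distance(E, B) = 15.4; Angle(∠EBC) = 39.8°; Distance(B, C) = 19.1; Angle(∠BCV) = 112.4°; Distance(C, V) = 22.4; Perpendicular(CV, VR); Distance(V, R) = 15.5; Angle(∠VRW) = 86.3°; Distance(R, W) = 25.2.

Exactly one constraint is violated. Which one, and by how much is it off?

Distance(R, W) = 25.2 — off by 7.90.

Q = (0.00, 0.00) ✓; QN at -56.80° ✓; |QN| = 24.80 ✓; ∠(QN, NE) = 90.00° ✓; |NE| = 26.20 ✓; ∠(NE, EB) = 90.00° ✓; |EB| = 15.40 ✓; ∠EBC = 39.80° ✓; |BC| = 19.10 ✓; ∠BCV = 112.4° ✓; |CV| = 22.40 ✓; ∠(CV, VR) = 90.00° ✓; |VR| = 15.50 ✓; ∠VRW = 86.30° ✓; |RW| = 17.30 ✗.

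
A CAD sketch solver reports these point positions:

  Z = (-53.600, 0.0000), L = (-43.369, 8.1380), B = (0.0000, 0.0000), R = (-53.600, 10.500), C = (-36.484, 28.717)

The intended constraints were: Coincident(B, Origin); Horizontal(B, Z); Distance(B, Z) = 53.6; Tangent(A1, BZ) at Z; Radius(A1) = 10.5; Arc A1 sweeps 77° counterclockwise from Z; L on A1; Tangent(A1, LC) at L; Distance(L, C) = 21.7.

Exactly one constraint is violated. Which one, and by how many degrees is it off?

Tangent(A1, LC) at L — off by 5.50°.

B = (0.00, 0.00) ✓; B.y = 0.00, Z.y = 0.00 ✓; |BZ| = 53.60 ✓; ∠(RZ, ZB) = 90.00° ✓; |RZ| = 10.50 ✓; bearing(R→L) − bearing(R→Z) = 77.00° ✓; |RL| = 10.50 ✓; ∠(RL, LC) = 95.50° ✗; |LC| = 21.70 ✓.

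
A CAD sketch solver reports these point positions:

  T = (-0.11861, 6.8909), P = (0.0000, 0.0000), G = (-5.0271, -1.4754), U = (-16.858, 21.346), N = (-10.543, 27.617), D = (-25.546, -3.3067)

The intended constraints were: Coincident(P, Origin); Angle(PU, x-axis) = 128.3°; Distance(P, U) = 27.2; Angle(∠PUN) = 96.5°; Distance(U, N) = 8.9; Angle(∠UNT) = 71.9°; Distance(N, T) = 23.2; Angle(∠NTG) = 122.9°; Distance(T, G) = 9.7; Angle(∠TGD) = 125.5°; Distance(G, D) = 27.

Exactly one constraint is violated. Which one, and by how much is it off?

Distance(G, D) = 27 — off by 6.40.

P = (0.00, 0.00) ✓; PU at 128.3° ✓; |PU| = 27.20 ✓; ∠PUN = 96.50° ✓; |UN| = 8.900 ✓; ∠UNT = 71.90° ✓; |NT| = 23.20 ✓; ∠NTG = 122.9° ✓; |TG| = 9.700 ✓; ∠TGD = 125.5° ✓; |GD| = 20.60 ✗.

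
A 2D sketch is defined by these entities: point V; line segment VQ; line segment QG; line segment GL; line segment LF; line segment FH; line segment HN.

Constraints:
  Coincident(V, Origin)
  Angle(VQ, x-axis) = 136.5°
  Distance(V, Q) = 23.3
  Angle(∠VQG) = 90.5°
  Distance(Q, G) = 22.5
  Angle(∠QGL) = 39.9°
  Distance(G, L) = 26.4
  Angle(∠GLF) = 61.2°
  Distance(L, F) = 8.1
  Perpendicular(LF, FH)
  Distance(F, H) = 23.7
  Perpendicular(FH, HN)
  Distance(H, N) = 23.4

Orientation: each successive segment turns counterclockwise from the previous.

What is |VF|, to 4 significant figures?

14.34

V is at the origin; VQ runs at 136.5° with length 23.3, so Q = (-16.90, 16.04). ∠VQG = 90.5° gives QG at -134.0° from the x-axis; with |QG| = 22.5, G = (-32.53, -0.1465). ∠QGL = 39.9° gives GL at 6.100° from the x-axis; with |GL| = 26.4, L = (-6.281, 2.659). ∠GLF = 61.2° gives LF at 124.9° from the x-axis; with |LF| = 8.1, F = (-10.91, 9.302). Then |VF| = |F − V| = 14.34.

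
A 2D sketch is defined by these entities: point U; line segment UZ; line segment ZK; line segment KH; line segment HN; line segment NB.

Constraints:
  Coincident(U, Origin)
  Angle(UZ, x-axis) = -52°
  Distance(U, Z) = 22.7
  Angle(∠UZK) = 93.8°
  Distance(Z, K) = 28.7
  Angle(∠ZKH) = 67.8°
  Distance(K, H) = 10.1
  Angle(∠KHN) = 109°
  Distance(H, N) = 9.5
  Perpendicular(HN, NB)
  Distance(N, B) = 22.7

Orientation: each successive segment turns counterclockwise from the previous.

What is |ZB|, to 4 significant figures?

21.67

∠KHN = 109.0° gives HN at -142.6° from the x-axis; with |HN| = 9.5, N = (21.75, -1.937). HN ⟂ NB, so NB runs at -52.60°; with |NB| = 22.7, B = (35.54, -19.97). Then |ZB| = |B − Z| = 21.67.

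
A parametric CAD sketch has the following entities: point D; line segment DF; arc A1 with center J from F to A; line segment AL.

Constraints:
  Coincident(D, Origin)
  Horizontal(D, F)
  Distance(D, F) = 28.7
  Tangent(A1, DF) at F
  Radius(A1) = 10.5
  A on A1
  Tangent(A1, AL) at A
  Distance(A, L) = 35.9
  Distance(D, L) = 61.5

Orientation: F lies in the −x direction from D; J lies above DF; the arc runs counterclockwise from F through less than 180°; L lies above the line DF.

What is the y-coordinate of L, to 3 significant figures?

45.8

Checks: ∠(JF, FD) = 90.00° ✓; |JF| = 10.50 ✓; |JA| = 10.50 ✓; ∠(JA, AL) = 90.00° ✓; |AL| = 35.90 ✓; |DL| = 61.50 ✓.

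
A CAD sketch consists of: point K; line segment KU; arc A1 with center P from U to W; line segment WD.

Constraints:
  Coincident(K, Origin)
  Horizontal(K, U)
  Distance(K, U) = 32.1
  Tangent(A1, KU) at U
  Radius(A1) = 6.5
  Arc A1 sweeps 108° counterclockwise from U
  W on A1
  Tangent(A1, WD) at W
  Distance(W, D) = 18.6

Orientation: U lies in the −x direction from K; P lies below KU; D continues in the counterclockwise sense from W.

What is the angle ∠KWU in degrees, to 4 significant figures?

41.47°

Tangency of A1 to KU means the radius PU is perpendicular to KU, so P = U + (0, -6.5) = (-32.10, -6.500). On A1, U sits at bearing 90° from P; a 108° counterclockwise sweep puts W at bearing 198°, so W = P + 6.5·(cos 198°, sin 198°) = (-38.28, -8.509). Then cos ∠KWU = WK·WU / (|WK||WU|), giving 41.47°.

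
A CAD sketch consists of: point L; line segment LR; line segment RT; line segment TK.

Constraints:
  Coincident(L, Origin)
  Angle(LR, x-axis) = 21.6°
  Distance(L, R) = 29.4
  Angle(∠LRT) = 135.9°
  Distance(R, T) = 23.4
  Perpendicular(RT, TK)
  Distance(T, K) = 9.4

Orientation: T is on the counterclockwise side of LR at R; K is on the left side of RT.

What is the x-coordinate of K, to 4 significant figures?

28.40

L is at the origin; LR runs at 21.6° with length 29.4, so R = 29.4·(cos 21.6°, sin 21.6°) = (27.34, 10.82). ∠LRT = 135.9°, so RT runs at 21.6° + (180° − 135.9°) = 65.70° from the x-axis; with |RT| = 23.4, T = R + 23.4·(cos 65.70°, sin 65.70°) = (36.96, 32.15). RT ⟂ TK; with |TK| = 9.4 on the left of RT, K = T + 9.4·(-0.9114, 0.4115) = (28.40, 36.02). So K.x = 28.40.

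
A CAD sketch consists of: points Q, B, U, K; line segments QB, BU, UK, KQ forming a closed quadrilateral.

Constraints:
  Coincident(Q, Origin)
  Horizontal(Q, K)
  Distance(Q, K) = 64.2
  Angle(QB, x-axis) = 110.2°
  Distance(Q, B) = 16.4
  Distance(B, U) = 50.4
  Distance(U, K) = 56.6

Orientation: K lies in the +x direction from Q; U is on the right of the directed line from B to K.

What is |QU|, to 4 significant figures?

34.11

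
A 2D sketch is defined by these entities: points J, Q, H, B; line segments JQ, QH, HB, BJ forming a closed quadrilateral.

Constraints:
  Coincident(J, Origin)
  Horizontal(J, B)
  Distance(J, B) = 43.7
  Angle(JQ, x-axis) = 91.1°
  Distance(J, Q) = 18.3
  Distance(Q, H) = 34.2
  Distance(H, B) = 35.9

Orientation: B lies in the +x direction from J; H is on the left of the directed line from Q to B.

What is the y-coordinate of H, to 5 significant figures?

33.332

J is at the origin; J and B share the same y with |JB| = 43.7 and B in +x, so B = (43.7, 0). JQ runs at 91.1° with |JQ| = 18.3, so Q = (-0.35131, 18.297). H is determined by |QH| = 34.2 and |HB| = 35.9 together: it lies at the intersection of circle(Q, 34.2) and circle(B, 35.9). With |QB| = 47.700, the foot of the radical line on QB is 22.601 from Q and the perpendicular offset is √(34.2² − 22.601²) = 25.668. Taking the left-of-QB solution: H = (30.366, 33.332).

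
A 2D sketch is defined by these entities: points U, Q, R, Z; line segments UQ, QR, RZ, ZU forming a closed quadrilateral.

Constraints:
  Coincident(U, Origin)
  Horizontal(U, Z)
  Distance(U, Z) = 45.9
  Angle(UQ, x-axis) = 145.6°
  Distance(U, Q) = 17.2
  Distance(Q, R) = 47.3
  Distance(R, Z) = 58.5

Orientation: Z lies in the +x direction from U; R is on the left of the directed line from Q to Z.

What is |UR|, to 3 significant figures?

50.1

Checks: |QR| = 47.30 ✓; |RZ| = 58.50 ✓.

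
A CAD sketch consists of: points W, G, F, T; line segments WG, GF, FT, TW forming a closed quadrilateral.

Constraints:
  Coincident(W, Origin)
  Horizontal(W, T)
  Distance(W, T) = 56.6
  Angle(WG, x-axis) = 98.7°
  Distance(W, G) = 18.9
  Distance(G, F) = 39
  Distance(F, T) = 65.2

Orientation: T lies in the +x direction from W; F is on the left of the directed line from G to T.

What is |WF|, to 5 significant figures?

54.859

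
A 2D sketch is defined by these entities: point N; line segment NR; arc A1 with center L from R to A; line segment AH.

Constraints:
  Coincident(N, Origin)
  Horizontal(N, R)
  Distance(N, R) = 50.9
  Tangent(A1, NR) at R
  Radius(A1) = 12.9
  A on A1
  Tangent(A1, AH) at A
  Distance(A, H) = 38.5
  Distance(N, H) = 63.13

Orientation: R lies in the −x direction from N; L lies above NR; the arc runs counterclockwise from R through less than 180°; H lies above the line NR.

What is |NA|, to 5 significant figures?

40.036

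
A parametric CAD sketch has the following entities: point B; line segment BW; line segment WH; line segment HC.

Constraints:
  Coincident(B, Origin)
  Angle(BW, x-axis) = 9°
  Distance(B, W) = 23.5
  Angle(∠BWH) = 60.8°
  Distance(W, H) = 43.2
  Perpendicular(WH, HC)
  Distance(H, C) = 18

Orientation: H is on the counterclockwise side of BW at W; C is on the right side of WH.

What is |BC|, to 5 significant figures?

49.904

∠BWH = 60.8°, so WH runs at 9.0° + (180° − 60.8°) = 128.20° from the x-axis; with |WH| = 43.2, H = W + 43.2·(cos 128.20°, sin 128.20°) = (-3.5046, 37.625). WH ⟂ HC; with |HC| = 18.0 on the right of WH, C = H + 18.0·(0.78586, 0.61841) = (10.641, 48.757). Then |BC| = |C − B| = 49.904.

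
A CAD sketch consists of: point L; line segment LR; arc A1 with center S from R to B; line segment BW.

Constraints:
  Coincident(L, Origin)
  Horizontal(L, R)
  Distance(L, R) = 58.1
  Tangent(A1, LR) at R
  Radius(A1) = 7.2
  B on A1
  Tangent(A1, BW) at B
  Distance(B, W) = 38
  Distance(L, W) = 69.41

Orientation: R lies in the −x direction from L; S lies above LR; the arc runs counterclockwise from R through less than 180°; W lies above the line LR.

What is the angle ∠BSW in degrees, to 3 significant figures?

79.3°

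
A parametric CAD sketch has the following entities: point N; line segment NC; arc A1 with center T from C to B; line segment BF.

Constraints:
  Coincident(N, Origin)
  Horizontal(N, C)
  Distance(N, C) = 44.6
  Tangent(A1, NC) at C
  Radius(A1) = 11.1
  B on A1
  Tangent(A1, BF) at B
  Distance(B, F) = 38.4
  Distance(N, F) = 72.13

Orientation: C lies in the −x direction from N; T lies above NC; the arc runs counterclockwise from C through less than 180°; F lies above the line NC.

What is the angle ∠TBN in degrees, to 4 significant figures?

129.1°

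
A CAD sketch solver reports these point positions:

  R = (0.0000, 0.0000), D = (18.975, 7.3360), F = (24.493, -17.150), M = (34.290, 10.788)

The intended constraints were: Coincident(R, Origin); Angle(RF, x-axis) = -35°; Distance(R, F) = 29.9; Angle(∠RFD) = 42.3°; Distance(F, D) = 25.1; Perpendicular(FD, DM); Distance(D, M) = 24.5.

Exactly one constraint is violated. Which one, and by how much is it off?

Distance(D, M) = 24.5 — off by 8.80.

R = (0.00, 0.00) ✓; RF at -35.00° ✓; |RF| = 29.90 ✓; ∠RFD = 42.30° ✓; |FD| = 25.10 ✓; ∠(FD, DM) = 90.00° ✓; |DM| = 15.70 ✗.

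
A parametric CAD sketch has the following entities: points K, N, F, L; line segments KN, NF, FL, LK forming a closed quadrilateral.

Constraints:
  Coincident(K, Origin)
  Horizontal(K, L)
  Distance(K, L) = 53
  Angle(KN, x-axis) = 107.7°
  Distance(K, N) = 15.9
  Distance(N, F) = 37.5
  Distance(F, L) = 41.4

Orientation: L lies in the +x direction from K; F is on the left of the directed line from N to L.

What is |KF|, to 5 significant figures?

43.403

K is at the origin; KL is horizontal with |KL| = 53.0 and L in +x, so L = (53.0, 0). KN runs at 107.7° with |KN| = 15.9, so N = (-4.8341, 15.147). F is determined by |NF| = 37.5 and |FL| = 41.4 together: it lies at the intersection of circle(N, 37.5) and circle(L, 41.4). With |NL| = 59.785, the foot of the radical line on NL is 27.319 from N and the perpendicular offset is √(37.5² − 27.319²) = 25.689. Taking the left-of-NL solution: F = (28.102, 33.076).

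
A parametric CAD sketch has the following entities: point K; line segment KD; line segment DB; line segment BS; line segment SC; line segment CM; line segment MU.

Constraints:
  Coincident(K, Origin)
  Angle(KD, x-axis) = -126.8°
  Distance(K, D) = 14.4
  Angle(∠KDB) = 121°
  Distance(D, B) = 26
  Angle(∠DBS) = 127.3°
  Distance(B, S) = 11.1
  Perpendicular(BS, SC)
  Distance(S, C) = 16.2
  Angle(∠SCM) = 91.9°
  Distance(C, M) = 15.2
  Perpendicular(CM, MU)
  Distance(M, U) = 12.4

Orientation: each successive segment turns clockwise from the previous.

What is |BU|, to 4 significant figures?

6.234

∠SCM = 91.9° gives CM at -56.60° from the x-axis; with |CM| = 15.2, M = (-18.11, -3.664). The perpendicularity gives MU at right angles to CM, so MU runs at -146.6°; with |MU| = 12.4, U = (-28.46, -10.49). Then |BU| = |U − B| = 6.234.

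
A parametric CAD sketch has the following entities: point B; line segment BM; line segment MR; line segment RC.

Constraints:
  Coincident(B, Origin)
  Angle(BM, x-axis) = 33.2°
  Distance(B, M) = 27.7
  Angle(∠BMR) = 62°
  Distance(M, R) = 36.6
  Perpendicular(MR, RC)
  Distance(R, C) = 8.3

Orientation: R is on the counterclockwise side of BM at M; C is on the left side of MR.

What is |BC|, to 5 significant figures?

28.598

B is at the origin; BM runs at 33.2° with length 27.7, so M = 27.7·(cos 33.2°, sin 33.2°) = (23.178, 15.168). ∠BMR = 62.0°, so MR runs at 33.2° + (180° − 62.0°) = 151.20° from the x-axis; with |MR| = 36.6, R = M + 36.6·(cos 151.20°, sin 151.20°) = (-8.8945, 32.800). MR ⟂ RC; with |RC| = 8.3 on the left of MR, C = R + 8.3·(-0.48175, -0.87631) = (-12.893, 25.526). Then |BC| = |C − B| = 28.598.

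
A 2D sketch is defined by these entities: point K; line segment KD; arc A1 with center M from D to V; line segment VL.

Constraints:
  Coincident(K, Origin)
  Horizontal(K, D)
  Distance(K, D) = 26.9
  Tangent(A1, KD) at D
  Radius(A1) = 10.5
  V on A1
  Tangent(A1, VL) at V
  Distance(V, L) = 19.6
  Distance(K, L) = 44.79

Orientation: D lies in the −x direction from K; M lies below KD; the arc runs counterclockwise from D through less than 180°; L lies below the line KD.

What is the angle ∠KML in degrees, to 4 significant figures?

121.9°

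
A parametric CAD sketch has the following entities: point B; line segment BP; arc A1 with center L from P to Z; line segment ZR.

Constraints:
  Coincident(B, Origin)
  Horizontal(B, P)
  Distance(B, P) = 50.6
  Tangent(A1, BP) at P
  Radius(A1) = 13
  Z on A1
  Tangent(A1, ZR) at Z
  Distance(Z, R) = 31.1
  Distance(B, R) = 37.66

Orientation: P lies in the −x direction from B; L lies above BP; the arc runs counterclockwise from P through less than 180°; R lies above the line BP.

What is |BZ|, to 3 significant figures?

40.4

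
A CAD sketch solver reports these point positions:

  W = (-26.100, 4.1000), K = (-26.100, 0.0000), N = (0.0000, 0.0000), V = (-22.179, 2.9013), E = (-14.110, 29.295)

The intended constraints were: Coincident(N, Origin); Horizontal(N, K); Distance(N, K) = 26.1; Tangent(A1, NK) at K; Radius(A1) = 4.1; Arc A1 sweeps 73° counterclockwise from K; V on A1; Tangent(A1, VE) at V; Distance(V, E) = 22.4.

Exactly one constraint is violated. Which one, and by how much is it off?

Distance(V, E) = 22.4 — off by 5.20.

N = (0.00, 0.00) ✓; N.y = 0.00, K.y = 0.00 ✓; |NK| = 26.10 ✓; ∠(WK, KN) = 90.00° ✓; |WK| = 4.100 ✓; bearing(W→V) − bearing(W→K) = 73.00° ✓; |WV| = 4.100 ✓; ∠(WV, VE) = 90.00° ✓; |VE| = 27.60 ✗.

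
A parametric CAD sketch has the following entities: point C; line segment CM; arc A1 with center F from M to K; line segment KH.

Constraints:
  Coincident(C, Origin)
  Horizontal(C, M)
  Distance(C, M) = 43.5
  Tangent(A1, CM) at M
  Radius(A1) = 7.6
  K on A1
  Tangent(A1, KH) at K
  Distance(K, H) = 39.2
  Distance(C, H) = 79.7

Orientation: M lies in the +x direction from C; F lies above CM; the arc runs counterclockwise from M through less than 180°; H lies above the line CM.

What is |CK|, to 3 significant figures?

50.1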